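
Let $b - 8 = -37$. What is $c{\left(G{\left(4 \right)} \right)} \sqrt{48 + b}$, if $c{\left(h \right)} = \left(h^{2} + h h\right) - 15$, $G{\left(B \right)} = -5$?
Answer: $35 \sqrt{19} \approx 152.56$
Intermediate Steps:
$b = -29$ ($b = 8 - 37 = -29$)
$c{\left(h \right)} = -15 + 2 h^{2}$ ($c{\left(h \right)} = \left(h^{2} + h^{2}\right) - 15 = 2 h^{2} - 15 = -15 + 2 h^{2}$)
$c{\left(G{\left(4 \right)} \right)} \sqrt{48 + b} = \left(-15 + 2 \left(-5\right)^{2}\right) \sqrt{48 - 29} = \left(-15 + 2 \cdot 25\right) \sqrt{19} = \left(-15 + 50\right) \sqrt{19} = 35 \sqrt{19}$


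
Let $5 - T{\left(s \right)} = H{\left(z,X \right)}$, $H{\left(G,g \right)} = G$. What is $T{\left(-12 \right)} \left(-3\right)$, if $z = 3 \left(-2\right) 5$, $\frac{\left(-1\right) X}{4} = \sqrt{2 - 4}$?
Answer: $-105$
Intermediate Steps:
$X = - 4 i \sqrt{2}$ ($X = - 4 \sqrt{2 - 4} = - 4 \sqrt{-2} = - 4 i \sqrt{2} \approx - 5.6569 i$)
$z = -30$ ($z = \left(-6\right) 5 = -30$)
$T{\left(s \right)} = 35$ ($T{\left(s \right)} = 5 - -30 = 5 + 30 = 35$)
$T{\left(-12 \right)} \left(-3\right) = 35 \left(-3\right) = -105$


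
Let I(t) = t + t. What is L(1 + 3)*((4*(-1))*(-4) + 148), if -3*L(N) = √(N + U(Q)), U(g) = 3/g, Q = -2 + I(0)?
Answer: -82*√10/3 ≈ -86.436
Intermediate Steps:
I(t) = 2*t
Q = -2 (Q = -2 + 2*0 = -2 + 0 = -2)
L(N) = -√(-3/2 + N)/3 (L(N) = -√(N + 3/(-2))/3 = -√(N + 3*(-½))/3 = -√(N - 3/2)/3 = -√(-3/2 + N)/3)
L(1 + 3)*((4*(-1))*(-4) + 148) = (-√(-6 + 4*(1 + 3))/6)*((4*(-1))*(-4) + 148) = (-√(-6 + 4*4)/6)*(-4*(-4) + 148) = (-√(-6 + 16)/6)*(16 + 148) = -√10/6*164 = -82*√10/3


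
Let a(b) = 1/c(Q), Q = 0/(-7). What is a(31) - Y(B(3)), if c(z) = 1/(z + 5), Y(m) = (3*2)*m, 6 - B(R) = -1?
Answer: -37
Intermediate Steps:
B(R) = 7 (B(R) = 6 - 1*(-1) = 6 + 1 = 7)
Y(m) = 6*m
Q = 0 (Q = 0*(-⅐) = 0)
c(z) = 1/(5 + z)
a(b) = 5 (a(b) = 1/(1/(5 + 0)) = 1/(1/5) = 1/(⅕) = 5)
a(31) - Y(B(3)) = 5 - 6*7 = 5 - 1*42 = 5 - 42 = -37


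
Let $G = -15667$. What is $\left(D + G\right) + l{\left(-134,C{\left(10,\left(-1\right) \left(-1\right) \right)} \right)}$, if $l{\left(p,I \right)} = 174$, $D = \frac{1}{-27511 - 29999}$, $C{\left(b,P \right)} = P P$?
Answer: $- \frac{891002431}{57510} \approx -15493.0$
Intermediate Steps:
$C{\left(b,P \right)} = P^{2}$
$D = - \frac{1}{57510}$ ($D = \frac{1}{-57510} = - \frac{1}{57510} \approx -1.7388 \cdot 10^{-5}$)
$\left(D + G\right) + l{\left(-134,C{\left(10,\left(-1\right) \left(-1\right) \right)} \right)} = \left(- \frac{1}{57510} - 15667\right) + 174 = - \frac{901009171}{57510} + 174 = - \frac{891002431}{57510}$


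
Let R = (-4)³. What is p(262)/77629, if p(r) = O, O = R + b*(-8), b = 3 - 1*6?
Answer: -40/77629 ≈ -0.00051527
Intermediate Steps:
R = -64
b = -3 (b = 3 - 6 = -3)
O = -40 (O = -64 - 3*(-8) = -64 + 24 = -40)
p(r) = -40
p(262)/77629 = -40/77629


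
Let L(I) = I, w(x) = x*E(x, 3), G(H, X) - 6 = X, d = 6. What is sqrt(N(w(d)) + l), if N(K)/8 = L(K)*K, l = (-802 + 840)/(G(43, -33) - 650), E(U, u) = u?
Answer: sqrt(1187963042)/677 ≈ 50.911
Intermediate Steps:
G(H, X) = 6 + X
w(x) = 3*x (w(x) = x*3 = 3*x)
l = -38/677 (l = (-802 + 840)/((6 - 33) - 650) = 38/(-27 - 650) = 38/(-677) = 38*(-1/677) = -38/677 ≈ -0.056130)
N(K) = 8*K**2 (N(K) = 8*(K*K) = 8*K**2)
sqrt(N(w(d)) + l) = sqrt(8*(3*6)**2 - 38/677) = sqrt(8*18**2 - 38/677) = sqrt(8*324 - 38/677) = sqrt(2592 - 38/677) = sqrt(1754746/677) = sqrt(1187963042)/677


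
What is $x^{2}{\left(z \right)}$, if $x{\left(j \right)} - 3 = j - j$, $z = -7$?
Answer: $9$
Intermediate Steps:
$x{\left(j \right)} = 3$ ($x{\left(j \right)} = 3 + \left(j - j\right) = 3 + 0 = 3$)
$x^{2}{\left(z \right)} = 3^{2} = 9$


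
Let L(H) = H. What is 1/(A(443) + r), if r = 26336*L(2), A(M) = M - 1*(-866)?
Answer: 1/53981 ≈ 1.8525e-5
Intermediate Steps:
A(M) = 866 + M (A(M) = M + 866 = 866 + M)
r = 52672 (r = 26336*2 = 52672)
1/(A(443) + r) = 1/((866 + 443) + 52672) = 1/(1309 + 52672) = 1/53981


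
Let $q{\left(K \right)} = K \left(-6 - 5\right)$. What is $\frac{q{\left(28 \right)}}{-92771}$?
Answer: $\frac{44}{13253} \approx 0.00332$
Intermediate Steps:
$q{\left(K \right)} = - 11 K$ ($q{\left(K \right)} = K \left(-11\right) = - 11 K$)
$\frac{q{\left(28 \right)}}{-92771} = \frac{\left(-11\right) 28}{-92771} = \left(-308\right) \left(- \frac{1}{92771}\right) = \frac{44}{13253}$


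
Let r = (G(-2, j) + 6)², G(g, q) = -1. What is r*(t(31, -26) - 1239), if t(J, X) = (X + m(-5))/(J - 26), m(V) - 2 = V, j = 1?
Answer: -31120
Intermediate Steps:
m(V) = 2 + V
t(J, X) = (-3 + X)/(-26 + J) (t(J, X) = (X + (2 - 5))/(J - 26) = (X - 3)/(-26 + J) = (-3 + X)/(-26 + J))
r = 25 (r = (-1 + 6)² = 5² = 25)
r*(t(31, -26) - 1239) = 25*((-3 - 26)/(-26 + 31) - 1239) = 25*(-29/5 - 1239) = 25*(-6224/5) = -31120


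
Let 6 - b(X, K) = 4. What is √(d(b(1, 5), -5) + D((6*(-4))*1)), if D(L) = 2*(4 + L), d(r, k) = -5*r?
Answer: 5*I*√2 ≈ 7.0711*I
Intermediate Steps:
b(X, K) = 2 (b(X, K) = 6 - 1*4 = 6 - 4 = 2)
D(L) = 8 + 2*L
√(d(b(1, 5), -5) + D((6*(-4))*1)) = √(-5*2 + (8 + 2*((6*(-4))*1))) = √(-10 + (8 + 2*(-24*1))) = √(-10 + (8 + 2*(-24))) = √(-10 + (8 - 48)) = √(-10 - 40) = √(-50) = 5*I*√2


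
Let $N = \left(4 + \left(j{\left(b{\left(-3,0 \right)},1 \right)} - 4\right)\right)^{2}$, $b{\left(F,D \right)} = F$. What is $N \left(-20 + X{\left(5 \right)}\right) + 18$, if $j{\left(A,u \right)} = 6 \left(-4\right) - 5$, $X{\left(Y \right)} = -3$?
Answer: $-19325$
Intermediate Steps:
$j{\left(A,u \right)} = -29$ ($j{\left(A,u \right)} = -24 - 5 = -29$)
$N = 841$ ($N = \left(4 - 33\right)^{2} = \left(-29\right)^{2} = 841$)
$N \left(-20 + X{\left(5 \right)}\right) + 18 = 841 \left(-20 - 3\right) + 18 = 841 \left(-23\right) + 18 = -19343 + 18 = -19325$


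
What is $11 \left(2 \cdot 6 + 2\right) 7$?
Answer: $1078$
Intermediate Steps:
$11 \left(2 \cdot 6 + 2\right) 7 = 11 \left(12 + 2\right) 7 = 11 \cdot 14 \cdot 7 = 154 \cdot 7 = 1078$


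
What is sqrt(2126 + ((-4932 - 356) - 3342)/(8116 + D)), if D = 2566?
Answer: sqrt(1237220959)/763 ≈ 46.100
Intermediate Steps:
sqrt(2126 + ((-4932 - 356) - 3342)/(8116 + D)) = sqrt(2126 + ((-4932 - 356) - 3342)/(8116 + 2566)) = sqrt(2126 + (-5288 - 3342)/10682) = sqrt(2126 - 8630*1/10682) = sqrt(2126 - 4315/5341) = sqrt(11350651/5341) = sqrt(1237220959)/763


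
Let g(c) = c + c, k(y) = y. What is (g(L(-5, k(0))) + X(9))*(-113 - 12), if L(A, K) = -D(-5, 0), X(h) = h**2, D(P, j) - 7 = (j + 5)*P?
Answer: -14625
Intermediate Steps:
D(P, j) = 7 + P*(5 + j) (D(P, j) = 7 + (j + 5)*P = 7 + (5 + j)*P = 7 + P*(5 + j))
L(A, K) = 18 (L(A, K) = -(7 + 5*(-5) - 5*0) = -(7 - 25 + 0) = -1*(-18) = 18)
g(c) = 2*c
(g(L(-5, k(0))) + X(9))*(-113 - 12) = (2*18 + 9**2)*(-113 - 12) = (36 + 81)*(-125) = 117*(-125) = -14625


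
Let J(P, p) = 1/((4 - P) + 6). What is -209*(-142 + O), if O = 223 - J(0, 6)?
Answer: -169081/10 ≈ -16908.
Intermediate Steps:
J(P, p) = 1/(10 - P)
O = 2229/10 (O = 223 - (-1)/(-10 + 0) = 223 - (-1)/(-10) = 223 - (-1)*(-1)/10 = 223 - 1*1/10 = 223 - 1/10 = 2229/10 ≈ 222.90)
-209*(-142 + O) = -209*(-142 + 2229/10) = -209*809/10 = -169081/10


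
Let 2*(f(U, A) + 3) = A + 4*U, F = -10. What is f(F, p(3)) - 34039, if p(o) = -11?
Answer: -68135/2 ≈ -34068.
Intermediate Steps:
f(U, A) = -3 + A/2 + 2*U (f(U, A) = -3 + (A + 4*U)/2 = -3 + (A/2 + 2*U) = -3 + A/2 + 2*U)
f(F, p(3)) - 34039 = (-3 + (1/2)*(-11) + 2*(-10)) - 34039 = (-3 - 11/2 - 20) - 34039 = -57/2 - 34039 = -68135/2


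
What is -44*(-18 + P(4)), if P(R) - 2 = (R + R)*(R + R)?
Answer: -2112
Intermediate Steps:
P(R) = 2 + 4*R² (P(R) = 2 + (R + R)*(R + R) = 2 + (2*R)*(2*R) = 2 + 4*R²)
-44*(-18 + P(4)) = -44*(-18 + (2 + 4*4²)) = -44*(-18 + (2 + 4*16)) = -44*(-18 + (2 + 64)) = -44*(-18 + 66) = -44*48 = -2112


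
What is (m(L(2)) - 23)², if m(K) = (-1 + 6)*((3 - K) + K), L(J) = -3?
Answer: 64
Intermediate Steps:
m(K) = 15 (m(K) = 5*3 = 15)
(m(L(2)) - 23)² = (15 - 23)² = (-8)² = 64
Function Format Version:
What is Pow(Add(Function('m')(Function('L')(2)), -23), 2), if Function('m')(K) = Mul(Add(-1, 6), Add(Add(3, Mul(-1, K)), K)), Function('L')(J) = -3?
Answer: 64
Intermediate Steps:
Function('m')(K) = 15 (Function('m')(K) = Mul(5, 3) = 15)
Pow(Add(Function('m')(Function('L')(2)), -23), 2) = Pow(Add(15, -23), 2) = Pow(-8, 2) = 64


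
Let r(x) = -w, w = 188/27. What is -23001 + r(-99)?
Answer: -621215/27 ≈ -23008.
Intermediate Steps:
w = 188/27 (w = 188*(1/27) = 188/27 ≈ 6.9630)
r(x) = -188/27 (r(x) = -1*188/27 = -188/27)
-23001 + r(-99) = -23001 - 188/27 = -621215/27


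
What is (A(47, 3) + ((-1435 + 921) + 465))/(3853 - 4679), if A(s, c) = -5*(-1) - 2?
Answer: 23/413 ≈ 0.055690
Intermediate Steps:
A(s, c) = 3 (A(s, c) = 5 - 2 = 3)
(A(47, 3) + ((-1435 + 921) + 465))/(3853 - 4679) = (3 + ((-1435 + 921) + 465))/(3853 - 4679) = (3 + (-514 + 465))/(-826) = (3 - 49)*(-1/826) = -46*(-1/826) = 23/413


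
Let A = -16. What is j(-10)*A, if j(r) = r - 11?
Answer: 336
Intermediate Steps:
j(r) = -11 + r
j(-10)*A = (-11 - 10)*(-16) = -21*(-16) = 336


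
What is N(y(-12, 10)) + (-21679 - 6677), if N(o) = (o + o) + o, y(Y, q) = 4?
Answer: -28344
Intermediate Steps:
N(o) = 3*o (N(o) = 2*o + o = 3*o)
N(y(-12, 10)) + (-21679 - 6677) = 3*4 + (-21679 - 6677) = 12 - 28356 = -28344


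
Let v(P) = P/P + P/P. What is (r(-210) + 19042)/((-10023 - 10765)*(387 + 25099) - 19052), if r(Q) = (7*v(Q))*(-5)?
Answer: -1581/44151835 ≈ -3.5808e-5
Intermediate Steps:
v(P) = 2 (v(P) = 1 + 1 = 2)
r(Q) = -70 (r(Q) = (7*2)*(-5) = 14*(-5) = -70)
(r(-210) + 19042)/((-10023 - 10765)*(387 + 25099) - 19052) = (-70 + 19042)/((-10023 - 10765)*(387 + 25099) - 19052) = 18972/(-20788*25486 - 19052) = 18972/(-529802968 - 19052) = 18972/(-529822020) = 18972*(-1/529822020) = -1581/44151835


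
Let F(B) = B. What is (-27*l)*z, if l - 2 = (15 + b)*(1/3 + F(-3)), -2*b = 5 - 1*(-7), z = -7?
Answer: -4158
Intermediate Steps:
b = -6 (b = -(5 - 1*(-7))/2 = -(5 + 7)/2 = -½*12 = -6)
l = -22 (l = 2 + (15 - 6)*(1/3 - 3) = 2 + 9*(⅓ - 3) = 2 + 9*(-8/3) = 2 - 24 = -22)
(-27*l)*z = -27*(-22)*(-7) = 594*(-7) = -4158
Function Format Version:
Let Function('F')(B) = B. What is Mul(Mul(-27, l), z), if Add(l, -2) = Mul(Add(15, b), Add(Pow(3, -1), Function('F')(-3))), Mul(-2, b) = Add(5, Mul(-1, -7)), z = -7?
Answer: -4158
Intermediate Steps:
b = -6 (b = Mul(Rational(-1, 2), Add(5, Mul(-1, -7))) = Mul(Rational(-1, 2), Add(5, 7)) = Mul(Rational(-1, 2), 12) = -6)
l = -22 (l = Add(2, Mul(Add(15, -6), Add(Pow(3, -1), -3))) = Add(2, Mul(9, Add(Rational(1, 3), -3))) = Add(2, Mul(9, Rational(-8, 3))) = Add(2, -24) = -22)
Mul(Mul(-27, l), z) = Mul(Mul(-27, -22), -7) = Mul(594, -7) = -4158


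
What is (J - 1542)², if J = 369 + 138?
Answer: 1071225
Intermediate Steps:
J = 507
(J - 1542)² = (507 - 1542)² = (-1035)² = 1071225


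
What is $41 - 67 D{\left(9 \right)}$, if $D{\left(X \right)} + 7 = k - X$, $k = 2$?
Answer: $979$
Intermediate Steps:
$D{\left(X \right)} = -5 - X$ ($D{\left(X \right)} = -7 - \left(-2 + X\right) = -5 - X$)
$41 - 67 D{\left(9 \right)} = 41 - 67 \left(-5 - 9\right) = 41 - -938 = 41 + 938 = 979$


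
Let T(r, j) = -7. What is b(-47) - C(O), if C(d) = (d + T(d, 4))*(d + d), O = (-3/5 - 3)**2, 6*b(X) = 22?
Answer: -282781/1875 ≈ -150.82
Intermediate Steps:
b(X) = 11/3 (b(X) = (1/6)*22 = 11/3)
O = 324/25 (O = (-3*1/5 - 3)**2 = (-3/5 - 3)**2 = (-18/5)**2 = 324/25 ≈ 12.960)
C(d) = 2*d*(-7 + d) (C(d) = (d - 7)*(d + d) = (-7 + d)*(2*d) = 2*d*(-7 + d))
b(-47) - C(O) = 11/3 - 2*324*(-7 + 324/25)/25 = 11/3 - 2*324*149/(25*25) = 11/3 - 1*96552/625 = 11/3 - 96552/625 = -282781/1875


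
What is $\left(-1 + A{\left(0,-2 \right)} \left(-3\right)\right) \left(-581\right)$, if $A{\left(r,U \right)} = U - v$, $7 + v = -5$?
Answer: $18011$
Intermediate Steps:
$v = -12$ ($v = -7 - 5 = -12$)
$A{\left(r,U \right)} = 12 + U$ ($A{\left(r,U \right)} = U - -12 = U + 12 = 12 + U$)
$\left(-1 + A{\left(0,-2 \right)} \left(-3\right)\right) \left(-581\right) = \left(-1 + \left(12 - 2\right) \left(-3\right)\right) \left(-581\right) = \left(-1 + 10 \left(-3\right)\right) \left(-581\right) = \left(-1 - 30\right) \left(-581\right) = \left(-31\right) \left(-581\right) = 18011$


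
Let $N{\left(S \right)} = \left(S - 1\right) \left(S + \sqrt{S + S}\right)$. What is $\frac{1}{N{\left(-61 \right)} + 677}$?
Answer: $\frac{4459}{20351649} + \frac{62 i \sqrt{122}}{20351649} \approx 0.0002191 + 3.3649 \cdot 10^{-5} i$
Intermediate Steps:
$N{\left(S \right)} = \left(-1 + S\right) \left(S + \sqrt{2} \sqrt{S}\right)$ ($N{\left(S \right)} = \left(-1 + S\right) \left(S + \sqrt{2 S}\right) = \left(-1 + S\right) \left(S + \sqrt{2} \sqrt{S}\right)$)
$\frac{1}{N{\left(-61 \right)} + 677} = \frac{1}{\left(\left(-61\right)^{2} - -61 + \sqrt{2} \left(-61\right)^{\frac{3}{2}} - \sqrt{2} \sqrt{-61}\right) + 677} = \frac{1}{\left(3721 + 61 + \sqrt{2} \left(- 61 i \sqrt{61}\right) - \sqrt{2} i \sqrt{61}\right) + 677} = \frac{1}{\left(3721 + 61 - 61 i \sqrt{122} - i \sqrt{122}\right) + 677} = \frac{1}{\left(3782 - 62 i \sqrt{122}\right) + 677} = \frac{1}{4459 - 62 i \sqrt{122}}$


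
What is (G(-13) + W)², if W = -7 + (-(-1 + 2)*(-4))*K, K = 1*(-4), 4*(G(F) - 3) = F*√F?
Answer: 4203/16 + 130*I*√13 ≈ 262.69 + 468.72*I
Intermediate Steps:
G(F) = 3 + F^(3/2)/4 (G(F) = 3 + (F*√F)/4 = 3 + F^(3/2)/4)
K = -4
W = -23 (W = -7 - (-1 + 2)*(-4)*(-4) = -7 - (-4)*(-4) = -7 - 1*(-4)*(-4) = -7 + 4*(-4) = -7 - 16 = -23)
(G(-13) + W)² = ((3 + (-13)^(3/2)/4) - 23)² = ((3 + (-13*I*√13)/4) - 23)² = ((3 - 13*I*√13/4) - 23)² = (-20 - 13*I*√13/4)²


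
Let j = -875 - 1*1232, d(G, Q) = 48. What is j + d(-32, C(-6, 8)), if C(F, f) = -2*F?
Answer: -2059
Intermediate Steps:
j = -2107 (j = -875 - 1232 = -2107)
j + d(-32, C(-6, 8)) = -2107 + 48 = -2059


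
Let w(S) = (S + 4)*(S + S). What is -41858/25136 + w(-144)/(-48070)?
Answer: -151279879/60414376 ≈ -2.5040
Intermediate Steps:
w(S) = 2*S*(4 + S) (w(S) = (4 + S)*(2*S) = 2*S*(4 + S))
-41858/25136 + w(-144)/(-48070) = -41858/25136 + (2*(-144)*(4 - 144))/(-48070) = -41858*1/25136 + (2*(-144)*(-140))*(-1/48070) = -20929/12568 + 40320*(-1/48070) = -20929/12568 - 4032/4807 = -151279879/60414376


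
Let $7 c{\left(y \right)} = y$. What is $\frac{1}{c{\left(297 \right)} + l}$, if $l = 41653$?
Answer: $\frac{7}{291868} \approx 2.3983 \cdot 10^{-5}$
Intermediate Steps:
$c{\left(y \right)} = \frac{y}{7}$
$\frac{1}{c{\left(297 \right)} + l} = \frac{1}{\frac{1}{7} \cdot 297 + 41653} = \frac{1}{\frac{297}{7} + 41653} = \frac{1}{\frac{291868}{7}} = \frac{7}{291868}$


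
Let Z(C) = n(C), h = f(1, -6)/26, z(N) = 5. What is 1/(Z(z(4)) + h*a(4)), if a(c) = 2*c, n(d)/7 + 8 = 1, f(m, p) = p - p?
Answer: -1/49 ≈ -0.020408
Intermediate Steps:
f(m, p) = 0
n(d) = -49 (n(d) = -56 + 7*1 = -56 + 7 = -49)
h = 0 (h = 0/26 = 0*(1/26) = 0)
Z(C) = -49
1/(Z(z(4)) + h*a(4)) = 1/(-49 + 0*(2*4)) = 1/(-49 + 0*8) = 1/(-49 + 0) = 1/(-49) = -1/49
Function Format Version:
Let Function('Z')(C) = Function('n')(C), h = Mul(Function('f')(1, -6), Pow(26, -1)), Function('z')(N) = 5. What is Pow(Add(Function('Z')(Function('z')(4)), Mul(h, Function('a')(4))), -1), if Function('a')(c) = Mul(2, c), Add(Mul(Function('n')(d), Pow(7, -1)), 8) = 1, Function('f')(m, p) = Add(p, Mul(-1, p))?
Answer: Rational(-1, 49) ≈ -0.020408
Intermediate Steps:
Function('f')(m, p) = 0
Function('n')(d) = -49 (Function('n')(d) = Add(-56, Mul(7, 1)) = Add(-56, 7) = -49)
h = 0 (h = Mul(0, Pow(26, -1)) = Mul(0, Rational(1, 26)) = 0)
Function('Z')(C) = -49
Pow(Add(Function('Z')(Function('z')(4)), Mul(h, Function('a')(4))), -1) = Pow(Add(-49, Mul(0, Mul(2, 4))), -1) = Pow(Add(-49, Mul(0, 8)), -1) = Pow(Add(-49, 0), -1) = Pow(-49, -1) = Rational(-1, 49)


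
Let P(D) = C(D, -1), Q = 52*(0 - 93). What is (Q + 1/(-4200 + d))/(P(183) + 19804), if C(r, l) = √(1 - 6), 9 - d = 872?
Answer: -484894384876/1985700605523 + 24484669*I*√5/1985700605523 ≈ -0.24419 + 2.7572e-5*I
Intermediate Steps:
d = -863 (d = 9 - 1*872 = 9 - 872 = -863)
C(r, l) = I*√5 (C(r, l) = √(-5) = I*√5)
Q = -4836 (Q = 52*(-93) = -4836)
P(D) = I*√5
(Q + 1/(-4200 + d))/(P(183) + 19804) = (-4836 + 1/(-4200 - 863))/(I*√5 + 19804) = (-4836 + 1/(-5063))/(19804 + I*√5) = (-4836 - 1/5063)/(19804 + I*√5) = -24484669/(5063*(19804 + I*√5))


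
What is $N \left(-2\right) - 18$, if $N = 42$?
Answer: $-102$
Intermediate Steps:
$N \left(-2\right) - 18 = 42 \left(-2\right) - 18 = -84 - 18 = -102$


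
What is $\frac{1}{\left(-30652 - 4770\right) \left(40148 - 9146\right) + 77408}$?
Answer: $- \frac{1}{1098075436} \approx -9.1068 \cdot 10^{-10}$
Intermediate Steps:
$\frac{1}{\left(-30652 - 4770\right) \left(40148 - 9146\right) + 77408} = \frac{1}{\left(-35422\right) 31002 + 77408} = \frac{1}{-1098152844 + 77408} = \frac{1}{-1098075436} = - \frac{1}{1098075436}$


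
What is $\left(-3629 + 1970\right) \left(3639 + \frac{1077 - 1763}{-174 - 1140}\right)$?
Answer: $- \frac{1322314798}{219} \approx -6.038 \cdot 10^{6}$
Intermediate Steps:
$\left(-3629 + 1970\right) \left(3639 + \frac{1077 - 1763}{-174 - 1140}\right) = - 1659 \left(3639 - \frac{686}{-1314}\right) = - 1659 \left(3639 - - \frac{343}{657}\right) = - 1659 \left(3639 + \frac{343}{657}\right) = \left(-1659\right) \frac{2391166}{657} = - \frac{1322314798}{219}$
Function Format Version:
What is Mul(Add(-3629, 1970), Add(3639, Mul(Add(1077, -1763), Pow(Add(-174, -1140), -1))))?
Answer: Rational(-1322314798, 219) ≈ -6.0380e+6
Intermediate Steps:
Mul(Add(-3629, 1970), Add(3639, Mul(Add(1077, -1763), Pow(Add(-174, -1140), -1)))) = Mul(-1659, Add(3639, Mul(-686, Pow(-1314, -1)))) = Mul(-1659, Add(3639, Mul(-686, Rational(-1, 1314)))) = Mul(-1659, Add(3639, Rational(343, 657))) = Mul(-1659, Rational(2391166, 657)) = Rational(-1322314798, 219)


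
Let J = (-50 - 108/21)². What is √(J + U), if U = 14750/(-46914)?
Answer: √1672933036821/23457 ≈ 55.140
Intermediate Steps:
J = 148996/49 (J = (-50 - 108*1/21)² = (-50 - 36/7)² = (-386/7)² = 148996/49 ≈ 3040.7)
U = -7375/23457 (U = 14750*(-1/46914) = -7375/23457 ≈ -0.31440)
√(J + U) = √(148996/49 - 7375/23457) = √(499233971/164199) = √1672933036821/23457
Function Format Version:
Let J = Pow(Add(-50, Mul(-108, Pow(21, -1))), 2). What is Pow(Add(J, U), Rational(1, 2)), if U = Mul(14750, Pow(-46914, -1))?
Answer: Mul(Rational(1, 23457), Pow(1672933036821, Rational(1, 2))) ≈ 55.140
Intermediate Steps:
J = Rational(148996, 49) (J = Pow(Add(-50, Mul(-108, Rational(1, 21))), 2) = Pow(Add(-50, Rational(-36, 7)), 2) = Pow(Rational(-386, 7), 2) = Rational(148996, 49) ≈ 3040.7)
U = Rational(-7375, 23457) (U = Mul(14750, Rational(-1, 46914)) = Rational(-7375, 23457) ≈ -0.31440)
Pow(Add(J, U), Rational(1, 2)) = Pow(Add(Rational(148996, 49), Rational(-7375, 23457)), Rational(1, 2)) = Pow(Rational(499233971, 164199), Rational(1, 2)) = Mul(Rational(1, 23457), Pow(1672933036821, Rational(1, 2)))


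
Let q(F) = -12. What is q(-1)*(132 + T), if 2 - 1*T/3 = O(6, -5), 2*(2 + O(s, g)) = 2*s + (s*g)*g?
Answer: 1188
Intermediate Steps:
O(s, g) = -2 + s + s*g**2/2 (O(s, g) = -2 + (2*s + (s*g)*g)/2 = -2 + (2*s + (g*s)*g)/2 = -2 + (2*s + s*g**2)/2 = -2 + (s + s*g**2/2) = -2 + s + s*g**2/2)
T = -231 (T = 6 - 3*(-2 + 6 + (1/2)*6*(-5)**2) = 6 - 3*(-2 + 6 + (1/2)*6*25) = 6 - 3*(-2 + 6 + 75) = 6 - 3*79 = 6 - 237 = -231)
q(-1)*(132 + T) = -12*(132 - 231) = -12*(-99) = 1188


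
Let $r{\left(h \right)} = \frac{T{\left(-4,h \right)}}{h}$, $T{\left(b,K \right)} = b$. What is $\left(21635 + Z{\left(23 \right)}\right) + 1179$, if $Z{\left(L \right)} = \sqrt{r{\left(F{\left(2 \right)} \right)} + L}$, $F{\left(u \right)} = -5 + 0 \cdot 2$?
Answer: $22814 + \frac{\sqrt{595}}{5} \approx 22819.0$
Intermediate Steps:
$F{\left(u \right)} = -5$ ($F{\left(u \right)} = -5 + 0 = -5$)
$r{\left(h \right)} = - \frac{4}{h}$
$Z{\left(L \right)} = \sqrt{\frac{4}{5} + L}$ ($Z{\left(L \right)} = \sqrt{- \frac{4}{-5} + L} = \sqrt{\left(-4\right) \left(- \frac{1}{5}\right) + L} = \sqrt{\frac{4}{5} + L}$)
$\left(21635 + Z{\left(23 \right)}\right) + 1179 = \left(21635 + \frac{\sqrt{20 + 25 \cdot 23}}{5}\right) + 1179 = \left(21635 + \frac{\sqrt{20 + 575}}{5}\right) + 1179 = \left(21635 + \frac{\sqrt{595}}{5}\right) + 1179 = 22814 + \frac{\sqrt{595}}{5}$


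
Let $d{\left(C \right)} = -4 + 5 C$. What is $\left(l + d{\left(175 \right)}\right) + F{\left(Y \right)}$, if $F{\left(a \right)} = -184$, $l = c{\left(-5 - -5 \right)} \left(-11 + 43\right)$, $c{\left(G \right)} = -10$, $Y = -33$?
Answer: $367$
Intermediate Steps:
$l = -320$ ($l = - 10 \left(-11 + 43\right) = \left(-10\right) 32 = -320$)
$\left(l + d{\left(175 \right)}\right) + F{\left(Y \right)} = \left(-320 + \left(-4 + 5 \cdot 175\right)\right) - 184 = \left(-320 + \left(-4 + 875\right)\right) - 184 = \left(-320 + 871\right) - 184 = 551 - 184 = 367$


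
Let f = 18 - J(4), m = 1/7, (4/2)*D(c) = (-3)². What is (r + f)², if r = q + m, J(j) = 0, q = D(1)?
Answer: 100489/196 ≈ 512.70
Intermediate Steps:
D(c) = 9/2 (D(c) = (½)*(-3)² = (½)*9 = 9/2)
q = 9/2 ≈ 4.5000
m = ⅐ ≈ 0.14286
r = 65/14 (r = 9/2 + ⅐ = 65/14 ≈ 4.6429)
f = 18 (f = 18 - 1*0 = 18 + 0 = 18)
(r + f)² = (65/14 + 18)² = (317/14)² = 100489/196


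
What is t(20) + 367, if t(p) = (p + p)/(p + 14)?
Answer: 6259/17 ≈ 368.18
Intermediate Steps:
t(p) = 2*p/(14 + p) (t(p) = (2*p)/(14 + p) = 2*p/(14 + p))
t(20) + 367 = 2*20/(14 + 20) + 367 = 2*20/34 + 367 = 2*20*(1/34) + 367 = 20/17 + 367 = 6259/17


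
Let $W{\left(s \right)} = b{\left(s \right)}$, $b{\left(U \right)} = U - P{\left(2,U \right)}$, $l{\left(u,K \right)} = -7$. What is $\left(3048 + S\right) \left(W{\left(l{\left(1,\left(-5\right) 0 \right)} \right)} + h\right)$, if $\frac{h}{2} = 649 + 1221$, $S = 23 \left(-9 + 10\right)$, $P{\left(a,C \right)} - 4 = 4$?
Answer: $11439475$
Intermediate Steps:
$P{\left(a,C \right)} = 8$ ($P{\left(a,C \right)} = 4 + 4 = 8$)
$b{\left(U \right)} = -8 + U$ ($b{\left(U \right)} = U - 8 = -8 + U$)
$W{\left(s \right)} = -8 + s$
$S = 23$ ($S = 23 \cdot 1 = 23$)
$h = 3740$ ($h = 2 \left(649 + 1221\right) = 2 \cdot 1870 = 3740$)
$\left(3048 + S\right) \left(W{\left(l{\left(1,\left(-5\right) 0 \right)} \right)} + h\right) = \left(3048 + 23\right) \left(\left(-8 - 7\right) + 3740\right) = 3071 \left(-15 + 3740\right) = 3071 \cdot 3725 = 11439475$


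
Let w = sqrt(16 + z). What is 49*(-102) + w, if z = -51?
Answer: -4998 + I*sqrt(35) ≈ -4998.0 + 5.9161*I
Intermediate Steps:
w = I*sqrt(35) (w = sqrt(16 - 51) = sqrt(-35) = I*sqrt(35) ≈ 5.9161*I)
49*(-102) + w = 49*(-102) + I*sqrt(35) = -4998 + I*sqrt(35)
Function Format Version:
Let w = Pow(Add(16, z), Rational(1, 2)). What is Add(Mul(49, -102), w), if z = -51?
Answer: Add(-4998, Mul(I, Pow(35, Rational(1, 2)))) ≈ Add(-4998.0, Mul(5.9161, I))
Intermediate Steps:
w = Mul(I, Pow(35, Rational(1, 2))) (w = Pow(Add(16, -51), Rational(1, 2)) = Pow(-35, Rational(1, 2)) = Mul(I, Pow(35, Rational(1, 2))) ≈ Mul(5.9161, I))
Add(Mul(49, -102), w) = Add(Mul(49, -102), Mul(I, Pow(35, Rational(1, 2)))) = Add(-4998, Mul(I, Pow(35, Rational(1, 2))))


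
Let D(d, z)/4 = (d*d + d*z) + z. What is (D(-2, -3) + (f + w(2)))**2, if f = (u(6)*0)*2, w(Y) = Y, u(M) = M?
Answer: 900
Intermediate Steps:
D(d, z) = 4*z + 4*d**2 + 4*d*z (D(d, z) = 4*((d*d + d*z) + z) = 4*((d**2 + d*z) + z) = 4*(z + d**2 + d*z) = 4*z + 4*d**2 + 4*d*z)
f = 0 (f = (6*0)*2 = 0*2 = 0)
(D(-2, -3) + (f + w(2)))**2 = ((4*(-3) + 4*(-2)**2 + 4*(-2)*(-3)) + (0 + 2))**2 = ((-12 + 4*4 + 24) + 2)**2 = ((-12 + 16 + 24) + 2)**2 = (28 + 2)**2 = 30**2 = 900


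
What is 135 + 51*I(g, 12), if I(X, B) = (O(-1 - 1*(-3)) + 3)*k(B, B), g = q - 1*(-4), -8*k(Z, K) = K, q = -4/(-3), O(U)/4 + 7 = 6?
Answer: 423/2 ≈ 211.50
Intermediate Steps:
O(U) = -4 (O(U) = -28 + 4*6 = -28 + 24 = -4)
q = 4/3 (q = -4*(-1/3) = 4/3 ≈ 1.3333)
k(Z, K) = -K/8
g = 16/3 (g = 4/3 - 1*(-4) = 4/3 + 4 = 16/3 ≈ 5.3333)
I(X, B) = B/8 (I(X, B) = (-4 + 3)*(-B/8) = -(-1)*B/8 = B/8)
135 + 51*I(g, 12) = 135 + 51*((1/8)*12) = 135 + 51*(3/2) = 135 + 153/2 = 423/2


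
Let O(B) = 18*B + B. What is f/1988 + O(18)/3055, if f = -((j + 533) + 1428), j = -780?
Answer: -2928059/6073340 ≈ -0.48212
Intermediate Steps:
O(B) = 19*B
f = -1181 (f = -((-780 + 533) + 1428) = -(-247 + 1428) = -1*1181 = -1181)
f/1988 + O(18)/3055 = -1181/1988 + (19*18)/3055 = -1181*1/1988 + 342*(1/3055) = -1181/1988 + 342/3055 = -2928059/6073340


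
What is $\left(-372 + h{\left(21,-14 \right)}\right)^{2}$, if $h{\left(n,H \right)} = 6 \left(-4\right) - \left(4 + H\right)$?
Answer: $148996$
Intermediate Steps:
$h{\left(n,H \right)} = -28 - H$ ($h{\left(n,H \right)} = -24 - \left(4 + H\right) = -28 - H$)
$\left(-372 + h{\left(21,-14 \right)}\right)^{2} = \left(-372 - 14\right)^{2} = \left(-386\right)^{2} = 148996$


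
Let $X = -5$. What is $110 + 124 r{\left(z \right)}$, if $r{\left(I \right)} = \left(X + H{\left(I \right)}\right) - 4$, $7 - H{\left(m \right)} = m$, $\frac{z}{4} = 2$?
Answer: $-1130$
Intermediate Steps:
$z = 8$ ($z = 4 \cdot 2 = 8$)
$H{\left(m \right)} = 7 - m$
$r{\left(I \right)} = -2 - I$ ($r{\left(I \right)} = \left(-5 - \left(-7 + I\right)\right) - 4 = \left(2 - I\right) - 4 = -2 - I$)
$110 + 124 r{\left(z \right)} = 110 + 124 \left(-2 - 8\right) = 110 + 124 \left(-10\right) = 110 - 1240 = -1130$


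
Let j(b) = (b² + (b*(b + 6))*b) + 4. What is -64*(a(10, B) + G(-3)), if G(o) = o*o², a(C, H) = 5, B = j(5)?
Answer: 1408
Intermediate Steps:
j(b) = 4 + b² + b²*(6 + b) (j(b) = (b² + (b*(6 + b))*b) + 4 = (b² + b²*(6 + b)) + 4 = 4 + b² + b²*(6 + b))
B = 304 (B = 4 + 5³ + 7*5² = 4 + 125 + 7*25 = 4 + 125 + 175 = 304)
G(o) = o³
-64*(a(10, B) + G(-3)) = -64*(5 + (-3)³) = -64*(5 - 27) = -64*(-22) = 1408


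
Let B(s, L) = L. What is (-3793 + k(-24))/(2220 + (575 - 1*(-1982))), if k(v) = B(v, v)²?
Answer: -3217/4777 ≈ -0.67344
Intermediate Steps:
k(v) = v²
(-3793 + k(-24))/(2220 + (575 - 1*(-1982))) = (-3793 + (-24)²)/(2220 + (575 - 1*(-1982))) = (-3793 + 576)/(2220 + (575 + 1982)) = -3217/(2220 + 2557) = -3217/4777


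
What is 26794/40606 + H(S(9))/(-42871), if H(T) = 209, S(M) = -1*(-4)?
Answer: 570099460/870409913 ≈ 0.65498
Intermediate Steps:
S(M) = 4
26794/40606 + H(S(9))/(-42871) = 26794/40606 + 209/(-42871) = 26794*(1/40606) + 209*(-1/42871) = 13397/20303 - 209/42871 = 570099460/870409913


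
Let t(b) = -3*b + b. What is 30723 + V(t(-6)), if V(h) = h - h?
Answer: 30723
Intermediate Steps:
t(b) = -2*b
V(h) = 0
30723 + V(t(-6)) = 30723 + 0 = 30723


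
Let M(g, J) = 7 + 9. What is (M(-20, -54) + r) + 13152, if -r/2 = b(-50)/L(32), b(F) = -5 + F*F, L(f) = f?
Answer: 208193/16 ≈ 13012.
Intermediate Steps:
M(g, J) = 16
b(F) = -5 + F**2
r = -2495/16 (r = -2*(-5 + (-50)**2)/32 = -2*(-5 + 2500)/32 = -4990/32 = -2*2495/32 = -2495/16 ≈ -155.94)
(M(-20, -54) + r) + 13152 = (16 - 2495/16) + 13152 = -2239/16 + 13152 = 208193/16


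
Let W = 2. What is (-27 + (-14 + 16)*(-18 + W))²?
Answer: 3481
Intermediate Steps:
(-27 + (-14 + 16)*(-18 + W))² = (-27 + (-14 + 16)*(-18 + 2))² = (-27 + 2*(-16))² = (-27 - 32)² = (-59)² = 3481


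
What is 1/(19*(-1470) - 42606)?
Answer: -1/70536 ≈ -1.4177e-5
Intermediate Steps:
1/(19*(-1470) - 42606) = 1/(-27930 - 42606) = 1/(-70536) = -1/70536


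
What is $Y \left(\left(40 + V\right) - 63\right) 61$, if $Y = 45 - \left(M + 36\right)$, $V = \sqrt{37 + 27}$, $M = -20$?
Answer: $-26535$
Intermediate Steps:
$V = 8$ ($V = \sqrt{64} = 8$)
$Y = 29$ ($Y = 45 - \left(-20 + 36\right) = 45 - 16 = 29$)
$Y \left(\left(40 + V\right) - 63\right) 61 = 29 \left(\left(40 + 8\right) - 63\right) 61 = 29 \left(48 - 63\right) 61 = 29 \left(-15\right) 61 = \left(-435\right) 61 = -26535$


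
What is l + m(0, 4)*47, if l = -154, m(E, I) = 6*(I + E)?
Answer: 974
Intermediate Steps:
m(E, I) = 6*E + 6*I (m(E, I) = 6*(E + I) = 6*E + 6*I)
l + m(0, 4)*47 = -154 + (6*0 + 6*4)*47 = -154 + (0 + 24)*47 = -154 + 24*47 = -154 + 1128 = 974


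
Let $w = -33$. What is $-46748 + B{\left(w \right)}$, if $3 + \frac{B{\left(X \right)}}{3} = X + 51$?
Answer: $-46703$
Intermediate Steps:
$B{\left(X \right)} = 144 + 3 X$ ($B{\left(X \right)} = -9 + 3 \left(X + 51\right) = -9 + 3 \left(51 + X\right) = -9 + \left(153 + 3 X\right) = 144 + 3 X$)
$-46748 + B{\left(w \right)} = -46748 + \left(144 + 3 \left(-33\right)\right) = -46748 + \left(144 - 99\right) = -46748 + 45 = -46703$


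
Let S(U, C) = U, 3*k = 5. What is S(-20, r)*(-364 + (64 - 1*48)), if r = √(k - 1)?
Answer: 6960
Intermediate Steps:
k = 5/3 (k = (⅓)*5 = 5/3 ≈ 1.6667)
r = √6/3 (r = √(5/3 - 1) = √(⅔) = √6/3 ≈ 0.81650)
S(-20, r)*(-364 + (64 - 1*48)) = -20*(-364 + (64 - 1*48)) = -20*(-364 + (64 - 48)) = -20*(-364 + 16) = -20*(-348) = 6960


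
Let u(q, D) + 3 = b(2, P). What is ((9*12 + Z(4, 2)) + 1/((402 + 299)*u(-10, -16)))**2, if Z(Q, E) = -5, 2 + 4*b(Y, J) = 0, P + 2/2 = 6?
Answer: 255448365561/24078649 ≈ 10609.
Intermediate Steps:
P = 5 (P = -1 + 6 = 5)
b(Y, J) = -1/2 (b(Y, J) = -1/2 + (1/4)*0 = -1/2 + 0 = -1/2)
u(q, D) = -7/2 (u(q, D) = -3 - 1/2 = -7/2)
((9*12 + Z(4, 2)) + 1/((402 + 299)*u(-10, -16)))**2 = ((9*12 - 5) + 1/((402 + 299)*(-7/2)))**2 = ((108 - 5) - 2/7/701)**2 = (103 + (1/701)*(-2/7))**2 = (103 - 2/4907)**2 = (505419/4907)**2 = 255448365561/24078649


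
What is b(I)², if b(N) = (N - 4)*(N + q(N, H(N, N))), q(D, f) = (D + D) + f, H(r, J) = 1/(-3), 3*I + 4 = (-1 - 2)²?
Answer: 9604/81 ≈ 118.57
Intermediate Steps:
I = 5/3 (I = -4/3 + (-1 - 2)²/3 = -4/3 + (⅓)*(-3)² = -4/3 + (⅓)*9 = -4/3 + 3 = 5/3 ≈ 1.6667)
H(r, J) = -⅓
q(D, f) = f + 2*D (q(D, f) = 2*D + f = f + 2*D)
b(N) = (-4 + N)*(-⅓ + 3*N) (b(N) = (N - 4)*(N + (-⅓ + 2*N)) = (-4 + N)*(-⅓ + 3*N))
b(I)² = (4/3 + 3*(5/3)² - 37/3*5/3)² = (4/3 + 3*(25/9) - 185/9)² = (4/3 + 25/3 - 185/9)² = (-98/9)² = 9604/81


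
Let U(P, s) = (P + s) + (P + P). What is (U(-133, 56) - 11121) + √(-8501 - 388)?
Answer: -11464 + I*√8889 ≈ -11464.0 + 94.281*I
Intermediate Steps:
U(P, s) = s + 3*P (U(P, s) = (P + s) + 2*P = s + 3*P)
(U(-133, 56) - 11121) + √(-8501 - 388) = ((56 + 3*(-133)) - 11121) + √(-8501 - 388) = ((56 - 399) - 11121) + √(-8889) = (-343 - 11121) + I*√8889 = -11464 + I*√8889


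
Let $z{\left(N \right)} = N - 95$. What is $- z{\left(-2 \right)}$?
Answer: $97$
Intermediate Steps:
$z{\left(N \right)} = -95 + N$
$- z{\left(-2 \right)} = - (-95 - 2) = \left(-1\right) \left(-97\right) = 97$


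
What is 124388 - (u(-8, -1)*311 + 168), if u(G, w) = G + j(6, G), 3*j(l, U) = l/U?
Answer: 507143/4 ≈ 1.2679e+5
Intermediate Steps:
j(l, U) = l/(3*U) (j(l, U) = (l/U)/3 = l/(3*U))
u(G, w) = G + 2/G (u(G, w) = G + (⅓)*6/G = G + 2/G)
124388 - (u(-8, -1)*311 + 168) = 124388 - ((-8 + 2/(-8))*311 + 168) = 124388 - ((-8 + 2*(-⅛))*311 + 168) = 124388 - ((-8 - ¼)*311 + 168) = 124388 - (-33/4*311 + 168) = 124388 - (-10263/4 + 168) = 124388 - 1*(-9591/4) = 124388 + 9591/4 = 507143/4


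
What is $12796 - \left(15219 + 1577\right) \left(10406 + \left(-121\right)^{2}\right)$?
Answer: $-420676616$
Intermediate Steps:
$12796 - \left(15219 + 1577\right) \left(10406 + \left(-121\right)^{2}\right) = 12796 - 16796 \left(10406 + 14641\right) = 12796 - 16796 \cdot 25047 = 12796 - 420689412 = -420676616$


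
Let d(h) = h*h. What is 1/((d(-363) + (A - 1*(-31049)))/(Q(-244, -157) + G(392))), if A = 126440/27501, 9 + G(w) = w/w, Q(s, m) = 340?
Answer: 4565166/2238892129 ≈ 0.0020390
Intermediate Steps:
G(w) = -8 (G(w) = -9 + w/w = -9 + 1 = -8)
A = 126440/27501 (A = 126440*(1/27501) = 126440/27501 ≈ 4.5976)
d(h) = h²
1/((d(-363) + (A - 1*(-31049)))/(Q(-244, -157) + G(392))) = 1/(((-363)² + (126440/27501 - 1*(-31049)))/(340 - 8)) = 1/((131769 + (126440/27501 + 31049))/332) = 1/((131769 + 854004989/27501)*(1/332)) = 1/((4477784258/27501)*(1/332)) = 1/(2238892129/4565166) = 4565166/2238892129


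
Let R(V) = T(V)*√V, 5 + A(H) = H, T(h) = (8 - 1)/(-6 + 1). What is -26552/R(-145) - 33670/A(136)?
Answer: -33670/131 - 26552*I*√145/203 ≈ -257.02 - 1575.0*I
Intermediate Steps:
T(h) = -7/5 (T(h) = 7/(-5) = 7*(-⅕) = -7/5)
A(H) = -5 + H
R(V) = -7*√V/5
-26552/R(-145) - 33670/A(136) = -26552*I*√145/203 - 33670/(-5 + 136) = -26552*I*√145/203 - 33670/131 = -33670/131 - 26552*I*√145/203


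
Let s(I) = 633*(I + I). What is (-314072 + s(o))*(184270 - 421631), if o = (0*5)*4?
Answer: 74548443992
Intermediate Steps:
o = 0 (o = 0*4 = 0)
s(I) = 1266*I (s(I) = 633*(2*I) = 1266*I)
(-314072 + s(o))*(184270 - 421631) = (-314072 + 1266*0)*(184270 - 421631) = (-314072 + 0)*(-237361) = -314072*(-237361) = 74548443992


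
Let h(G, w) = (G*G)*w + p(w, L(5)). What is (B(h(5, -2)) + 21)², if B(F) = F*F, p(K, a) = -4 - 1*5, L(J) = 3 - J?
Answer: 12264004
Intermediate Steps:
p(K, a) = -9 (p(K, a) = -4 - 5 = -9)
h(G, w) = -9 + w*G² (h(G, w) = (G*G)*w - 9 = G²*w - 9 = w*G² - 9 = -9 + w*G²)
B(F) = F²
(B(h(5, -2)) + 21)² = ((-9 - 2*5²)² + 21)² = ((-9 - 2*25)² + 21)² = ((-9 - 50)² + 21)² = ((-59)² + 21)² = (3481 + 21)² = 3502² = 12264004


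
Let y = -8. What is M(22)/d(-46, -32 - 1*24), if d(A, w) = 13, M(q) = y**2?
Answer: 64/13 ≈ 4.9231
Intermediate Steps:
M(q) = 64 (M(q) = (-8)**2 = 64)
M(22)/d(-46, -32 - 1*24) = 64/13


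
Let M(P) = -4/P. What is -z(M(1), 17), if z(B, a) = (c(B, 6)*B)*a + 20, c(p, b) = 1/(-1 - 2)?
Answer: -128/3 ≈ -42.667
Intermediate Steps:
c(p, b) = -⅓ (c(p, b) = 1/(-3) = -⅓)
z(B, a) = 20 - B*a/3 (z(B, a) = (-B/3)*a + 20 = -B*a/3 + 20 = 20 - B*a/3)
-z(M(1), 17) = -(20 - ⅓*(-4/1)*17) = -(20 - ⅓*(-4*1)*17) = -(20 - ⅓*(-4)*17) = -(20 + 68/3) = -1*128/3 = -128/3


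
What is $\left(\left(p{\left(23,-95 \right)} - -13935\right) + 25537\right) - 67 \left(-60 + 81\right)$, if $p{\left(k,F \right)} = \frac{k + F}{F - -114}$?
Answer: $\frac{723163}{19} \approx 38061.0$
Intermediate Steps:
$p{\left(k,F \right)} = \frac{F + k}{114 + F}$ ($p{\left(k,F \right)} = \frac{F + k}{F + 114} = \frac{F + k}{114 + F}$)
$\left(\left(p{\left(23,-95 \right)} - -13935\right) + 25537\right) - 67 \left(-60 + 81\right) = \left(\left(\frac{-95 + 23}{114 - 95} - -13935\right) + 25537\right) - 67 \left(-60 + 81\right) = \left(\left(\frac{1}{19} \left(-72\right) + 13935\right) + 25537\right) - 1407 = \left(\left(- \frac{72}{19} + 13935\right) + 25537\right) - 1407 = \left(\frac{264693}{19} + 25537\right) - 1407 = \frac{749896}{19} - 1407 = \frac{723163}{19}$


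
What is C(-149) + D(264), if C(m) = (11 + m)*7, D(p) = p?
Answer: -702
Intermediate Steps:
C(m) = 77 + 7*m
C(-149) + D(264) = (77 + 7*(-149)) + 264 = (77 - 1043) + 264 = -966 + 264 = -702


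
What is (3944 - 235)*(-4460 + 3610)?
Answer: -3152650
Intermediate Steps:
(3944 - 235)*(-4460 + 3610) = 3709*(-850) = -3152650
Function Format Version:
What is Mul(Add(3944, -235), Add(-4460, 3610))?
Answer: -3152650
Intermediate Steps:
Mul(Add(3944, -235), Add(-4460, 3610)) = Mul(3709, -850) = -3152650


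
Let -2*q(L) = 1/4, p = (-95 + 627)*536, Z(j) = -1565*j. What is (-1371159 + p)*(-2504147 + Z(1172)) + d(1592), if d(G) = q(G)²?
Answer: 301533023378497/64 ≈ 4.7115e+12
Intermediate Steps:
p = 285152 (p = 532*536 = 285152)
q(L) = -⅛ (q(L) = -½/4 = -½*¼ = -⅛)
d(G) = 1/64 (d(G) = (-⅛)² = 1/64)
(-1371159 + p)*(-2504147 + Z(1172)) + d(1592) = (-1371159 + 285152)*(-2504147 - 1565*1172) + 1/64 = -1086007*(-2504147 - 1834180) + 1/64 = -1086007*(-4338327) + 1/64 = 4711453490289 + 1/64 = 301533023378497/64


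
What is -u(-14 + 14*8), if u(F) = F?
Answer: -98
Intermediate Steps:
-u(-14 + 14*8) = -(-14 + 14*8) = -(-14 + 112) = -1*98 = -98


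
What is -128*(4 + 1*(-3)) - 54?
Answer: -182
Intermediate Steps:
-128*(4 + 1*(-3)) - 54 = -128*(4 - 3) - 54 = -128*1 - 54 = -128 - 54 = -182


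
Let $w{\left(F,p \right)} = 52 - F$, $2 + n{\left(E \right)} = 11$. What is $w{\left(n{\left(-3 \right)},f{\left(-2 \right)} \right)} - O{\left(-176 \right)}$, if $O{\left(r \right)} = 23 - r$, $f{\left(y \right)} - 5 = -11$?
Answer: $-156$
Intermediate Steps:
$f{\left(y \right)} = -6$ ($f{\left(y \right)} = 5 - 11 = -6$)
$n{\left(E \right)} = 9$ ($n{\left(E \right)} = -2 + 11 = 9$)
$w{\left(n{\left(-3 \right)},f{\left(-2 \right)} \right)} - O{\left(-176 \right)} = \left(52 - 9\right) - \left(23 - -176\right) = \left(52 - 9\right) - \left(23 + 176\right) = 43 - 199 = -156$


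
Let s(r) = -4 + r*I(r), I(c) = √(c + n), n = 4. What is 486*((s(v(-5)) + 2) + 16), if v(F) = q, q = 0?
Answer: 6804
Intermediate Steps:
I(c) = √(4 + c) (I(c) = √(c + 4) = √(4 + c))
v(F) = 0
s(r) = -4 + r*√(4 + r)
486*((s(v(-5)) + 2) + 16) = 486*(((-4 + 0*√(4 + 0)) + 2) + 16) = 486*(((-4 + 0*√4) + 2) + 16) = 486*(((-4 + 0*2) + 2) + 16) = 486*(((-4 + 0) + 2) + 16) = 486*((-4 + 2) + 16) = 486*(-2 + 16) = 486*14 = 6804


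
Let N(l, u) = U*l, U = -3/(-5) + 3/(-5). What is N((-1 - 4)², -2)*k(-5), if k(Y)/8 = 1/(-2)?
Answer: 0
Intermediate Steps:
U = 0 (U = -3*(-⅕) + 3*(-⅕) = ⅗ - ⅗ = 0)
N(l, u) = 0 (N(l, u) = 0*l = 0)
k(Y) = -4 (k(Y) = 8/(-2) = 8*(-½) = -4)
N((-1 - 4)², -2)*k(-5) = 0*(-4) = 0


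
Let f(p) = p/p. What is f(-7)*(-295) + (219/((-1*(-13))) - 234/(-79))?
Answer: -282622/1027 ≈ -275.19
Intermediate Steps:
f(p) = 1
f(-7)*(-295) + (219/((-1*(-13))) - 234/(-79)) = 1*(-295) + (219/((-1*(-13))) - 234/(-79)) = -295 + (219/13 - 234*(-1/79)) = -295 + (219*(1/13) + 234/79) = -295 + (219/13 + 234/79) = -295 + 20343/1027 = -282622/1027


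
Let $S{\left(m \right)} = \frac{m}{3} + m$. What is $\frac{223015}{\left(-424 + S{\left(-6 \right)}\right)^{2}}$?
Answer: $\frac{223015}{186624} \approx 1.195$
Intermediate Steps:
$S{\left(m \right)} = \frac{4 m}{3}$ ($S{\left(m \right)} = m \frac{1}{3} + m = \frac{m}{3} + m = \frac{4 m}{3}$)
$\frac{223015}{\left(-424 + S{\left(-6 \right)}\right)^{2}} = \frac{223015}{\left(-424 + \frac{4}{3} \left(-6\right)\right)^{2}} = \frac{223015}{\left(-424 - 8\right)^{2}} = \frac{223015}{\left(-432\right)^{2}} = \frac{223015}{186624}$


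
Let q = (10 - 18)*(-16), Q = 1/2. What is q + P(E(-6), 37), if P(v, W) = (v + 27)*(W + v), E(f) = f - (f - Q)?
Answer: 4637/4 ≈ 1159.3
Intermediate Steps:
Q = ½ ≈ 0.50000
q = 128 (q = -8*(-16) = 128)
E(f) = ½ (E(f) = f - (f - 1*½) = f - (f - ½) = f - (-½ + f) = f + (½ - f) = ½)
P(v, W) = (27 + v)*(W + v)
q + P(E(-6), 37) = 128 + ((½)² + 27*37 + 27*(½) + 37*(½)) = 128 + (¼ + 999 + 27/2 + 37/2) = 128 + 4125/4 = 4637/4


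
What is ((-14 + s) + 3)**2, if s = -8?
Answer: 361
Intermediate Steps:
((-14 + s) + 3)**2 = ((-14 - 8) + 3)**2 = (-22 + 3)**2 = (-19)**2 = 361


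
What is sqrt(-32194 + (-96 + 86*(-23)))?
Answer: 2*I*sqrt(8567) ≈ 185.12*I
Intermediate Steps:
sqrt(-32194 + (-96 + 86*(-23))) = sqrt(-32194 + (-96 - 1978)) = sqrt(-32194 - 2074) = sqrt(-34268) = 2*I*sqrt(8567)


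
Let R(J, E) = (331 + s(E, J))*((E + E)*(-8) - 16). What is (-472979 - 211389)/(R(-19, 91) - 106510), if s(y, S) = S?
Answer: 342184/282887 ≈ 1.2096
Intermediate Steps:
R(J, E) = (-16 - 16*E)*(331 + J) (R(J, E) = (331 + J)*((E + E)*(-8) - 16) = (331 + J)*((2*E)*(-8) - 16) = (331 + J)*(-16*E - 16) = (331 + J)*(-16 - 16*E) = (-16 - 16*E)*(331 + J))
(-472979 - 211389)/(R(-19, 91) - 106510) = (-472979 - 211389)/((-5296 - 5296*91 - 16*(-19) - 16*91*(-19)) - 106510) = -684368/((-5296 - 481936 + 304 + 27664) - 106510) = -684368/(-459264 - 106510) = -684368/(-565774) = -684368*(-1/565774) = 342184/282887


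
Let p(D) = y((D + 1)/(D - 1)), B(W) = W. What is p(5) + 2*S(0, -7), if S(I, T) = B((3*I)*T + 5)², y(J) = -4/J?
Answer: 142/3 ≈ 47.333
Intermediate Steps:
p(D) = -4*(-1 + D)/(1 + D) (p(D) = -4*(D - 1)/(D + 1) = -4*(-1 + D)/(1 + D))
S(I, T) = (5 + 3*I*T)² (S(I, T) = ((3*I)*T + 5)² = (3*I*T + 5)² = (5 + 3*I*T)²)
p(5) + 2*S(0, -7) = 4*(1 - 1*5)/(1 + 5) + 2*(5 + 3*0*(-7))² = 4*(1 - 5)/6 + 2*(5 + 0)² = 4*(⅙)*(-4) + 2*5² = -8/3 + 2*25 = -8/3 + 50 = 142/3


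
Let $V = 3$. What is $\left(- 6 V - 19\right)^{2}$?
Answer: $1369$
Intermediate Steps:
$\left(- 6 V - 19\right)^{2} = \left(\left(-6\right) 3 - 19\right)^{2} = \left(-18 - 19\right)^{2} = \left(-37\right)^{2} = 1369$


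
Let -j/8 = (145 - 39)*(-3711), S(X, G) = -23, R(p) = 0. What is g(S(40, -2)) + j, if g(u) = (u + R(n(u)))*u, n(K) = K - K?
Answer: 3147457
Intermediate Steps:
n(K) = 0
g(u) = u² (g(u) = (u + 0)*u = u*u = u²)
j = 3146928 (j = -8*(145 - 39)*(-3711) = -848*(-3711) = -8*(-393366) = 3146928)
g(S(40, -2)) + j = (-23)² + 3146928 = 529 + 3146928 = 3147457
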